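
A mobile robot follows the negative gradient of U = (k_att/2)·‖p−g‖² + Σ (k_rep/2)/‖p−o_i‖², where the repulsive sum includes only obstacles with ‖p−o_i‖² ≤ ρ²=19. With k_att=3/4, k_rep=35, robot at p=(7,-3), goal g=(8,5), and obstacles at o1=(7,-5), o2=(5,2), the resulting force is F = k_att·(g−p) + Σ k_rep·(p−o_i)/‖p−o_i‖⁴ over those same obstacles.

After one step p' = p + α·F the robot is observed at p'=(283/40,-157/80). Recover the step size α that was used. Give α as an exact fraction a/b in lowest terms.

α = 1/10

F_att = 3/4·(g−p) = 3/4·(1,8) = (0.7500,6.0000)
o1: d²=4 ≤ ρ²=19; F_rep = 35·(0,2)/4² = (0.0000,4.3750)
o2: d²=29 > ρ²=19 → inactive
F = F_att + ΣF_rep = (0.7500,10.3750)
Δp = p'−p = (0.0750,1.0375); α = Δx/Fx = (3/40) / (3/4) = 1/10
check: Δy/Fy = (83/80) / (83/8) = 1/10 ✓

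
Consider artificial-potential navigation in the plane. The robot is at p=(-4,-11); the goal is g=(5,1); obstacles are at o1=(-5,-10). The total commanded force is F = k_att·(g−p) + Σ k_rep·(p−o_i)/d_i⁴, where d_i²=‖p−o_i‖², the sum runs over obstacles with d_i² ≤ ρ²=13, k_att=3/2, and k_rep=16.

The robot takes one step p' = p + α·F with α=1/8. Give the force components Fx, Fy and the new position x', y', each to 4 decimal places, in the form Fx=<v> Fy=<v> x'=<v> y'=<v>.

Fx=17.5000 Fy=14.0000 x'=-1.8125 y'=-9.2500

F_att = 3/2·(g−p) = 3/2·(9,12) = (13.5000,18.0000)
o1: d²=2 ≤ ρ²=13; F_rep = 16·(1,-1)/2² = (4.0000,-4.0000)
F = F_att + ΣF_rep = (17.5000,14.0000)
p' = p + 1/8·F = (-1.8125,-9.2500)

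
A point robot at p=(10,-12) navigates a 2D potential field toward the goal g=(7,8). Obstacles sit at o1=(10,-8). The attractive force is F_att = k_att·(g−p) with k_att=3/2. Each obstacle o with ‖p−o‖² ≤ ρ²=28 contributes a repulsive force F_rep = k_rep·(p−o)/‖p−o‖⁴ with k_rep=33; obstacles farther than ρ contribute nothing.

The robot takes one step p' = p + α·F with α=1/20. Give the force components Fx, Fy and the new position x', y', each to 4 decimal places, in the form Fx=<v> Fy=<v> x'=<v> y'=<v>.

Fx=-4.5000 Fy=29.4844 x'=9.7750 y'=-10.5258

F_att = 3/2·(g−p) = 3/2·(-3,20) = (-4.5000,30.0000)
o1: d²=16 ≤ ρ²=28; F_rep = 33·(0,-4)/16² = (0.0000,-0.5156)
F = F_att + ΣF_rep = (-4.5000,29.4844)
p' = p + 1/20·F = (9.7750,-10.5258)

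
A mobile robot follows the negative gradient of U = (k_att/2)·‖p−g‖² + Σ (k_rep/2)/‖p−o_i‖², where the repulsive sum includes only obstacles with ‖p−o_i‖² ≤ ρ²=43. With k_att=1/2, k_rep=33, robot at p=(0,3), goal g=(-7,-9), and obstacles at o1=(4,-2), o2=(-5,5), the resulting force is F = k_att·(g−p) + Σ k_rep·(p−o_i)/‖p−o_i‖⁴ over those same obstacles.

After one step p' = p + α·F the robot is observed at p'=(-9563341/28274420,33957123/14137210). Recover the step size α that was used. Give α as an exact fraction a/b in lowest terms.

α = 1/10

F_att = 1/2·(g−p) = 1/2·(-7,-12) = (-3.5000,-6.0000)
o1: d²=41 ≤ ρ²=43; F_rep = 33·(-4,5)/41² = (-0.0785,0.0982)
o2: d²=29 ≤ ρ²=43; F_rep = 33·(5,-2)/29² = (0.1962,-0.0785)
F = F_att + ΣF_rep = (-3.3823,-5.9803)
Δp = p'−p = (-0.3382,-0.5980); α = Δx/Fx = (-9563341/28274420) / (-9563341/2827442) = 1/10
check: Δy/Fy = (-8454507/14137210) / (-8454507/1413721) = 1/10 ✓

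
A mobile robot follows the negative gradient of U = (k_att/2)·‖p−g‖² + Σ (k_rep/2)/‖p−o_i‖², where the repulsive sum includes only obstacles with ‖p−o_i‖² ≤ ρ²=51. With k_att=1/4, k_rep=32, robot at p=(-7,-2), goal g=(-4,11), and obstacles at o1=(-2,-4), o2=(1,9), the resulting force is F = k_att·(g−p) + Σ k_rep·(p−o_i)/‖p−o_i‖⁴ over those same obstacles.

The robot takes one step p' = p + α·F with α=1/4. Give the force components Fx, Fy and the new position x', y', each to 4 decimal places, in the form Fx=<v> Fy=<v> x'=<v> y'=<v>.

Fx=0.5598 Fy=3.3261 x'=-6.8601 y'=-1.1685

F_att = 1/4·(g−p) = 1/4·(3,13) = (0.7500,3.2500)
o1: d²=29 ≤ ρ²=51; F_rep = 32·(-5,2)/29² = (-0.1902,0.0761)
o2: d²=185 > ρ²=51 → inactive
F = F_att + ΣF_rep = (0.5598,3.3261)
p' = p + 1/4·F = (-6.8601,-1.1685)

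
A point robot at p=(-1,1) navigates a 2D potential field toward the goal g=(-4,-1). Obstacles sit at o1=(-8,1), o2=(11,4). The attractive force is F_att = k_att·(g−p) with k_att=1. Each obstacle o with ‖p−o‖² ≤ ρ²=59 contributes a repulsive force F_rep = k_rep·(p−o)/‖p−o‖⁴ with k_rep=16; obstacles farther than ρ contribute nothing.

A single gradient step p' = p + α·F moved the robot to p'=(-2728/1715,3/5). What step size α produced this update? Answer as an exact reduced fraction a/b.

F_att = 1·(g−p) = 1·(-3,-2) = (-3.0000,-2.0000)
o1: d²=49 ≤ ρ²=59; F_rep = 16·(7,0)/49² = (0.0466,0.0000)
o2: d²=153 > ρ²=59 → inactive
F = F_att + ΣF_rep = (-2.9534,-2.0000)
Δp = p'−p = (-0.5907,-0.4000); α = Δx/Fx = (-1013/1715) / (-1013/343) = 1/5
check: Δy/Fy = (-2/5) / (-2) = 1/5 ✓

α = 1/5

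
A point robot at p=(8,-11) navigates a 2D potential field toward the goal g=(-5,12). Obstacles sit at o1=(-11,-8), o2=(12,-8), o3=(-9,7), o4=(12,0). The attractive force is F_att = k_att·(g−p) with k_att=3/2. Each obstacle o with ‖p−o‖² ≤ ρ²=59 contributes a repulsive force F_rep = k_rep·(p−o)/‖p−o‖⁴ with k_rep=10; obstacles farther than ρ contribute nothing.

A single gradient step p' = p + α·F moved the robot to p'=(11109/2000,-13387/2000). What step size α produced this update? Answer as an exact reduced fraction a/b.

α = 1/8

F_att = 3/2·(g−p) = 3/2·(-13,23) = (-19.5000,34.5000)
o1: d²=370 > ρ²=59 → inactive
o2: d²=25 ≤ ρ²=59; F_rep = 10·(-4,-3)/25² = (-0.0640,-0.0480)
o3: d²=613 > ρ²=59 → inactive
o4: d²=137 > ρ²=59 → inactive
F = F_att + ΣF_rep = (-19.5640,34.4520)
Δp = p'−p = (-2.4455,4.3065); α = Δx/Fx = (-4891/2000) / (-4891/250) = 1/8
check: Δy/Fy = (8613/2000) / (8613/250) = 1/8 ✓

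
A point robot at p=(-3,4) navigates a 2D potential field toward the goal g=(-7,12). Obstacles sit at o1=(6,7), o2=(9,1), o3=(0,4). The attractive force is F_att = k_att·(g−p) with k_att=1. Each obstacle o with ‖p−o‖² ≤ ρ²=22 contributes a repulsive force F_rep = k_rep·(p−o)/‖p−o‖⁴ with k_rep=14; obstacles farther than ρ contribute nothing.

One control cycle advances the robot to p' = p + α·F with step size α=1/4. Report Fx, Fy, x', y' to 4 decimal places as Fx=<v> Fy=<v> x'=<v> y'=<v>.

Fx=-4.5185 Fy=8.0000 x'=-4.1296 y'=6.0000

F_att = 1·(g−p) = 1·(-4,8) = (-4.0000,8.0000)
o1: d²=90 > ρ²=22 → inactive
o2: d²=153 > ρ²=22 → inactive
o3: d²=9 ≤ ρ²=22; F_rep = 14·(-3,0)/9² = (-0.5185,0.0000)
F = F_att + ΣF_rep = (-4.5185,8.0000)
p' = p + 1/4·F = (-4.1296,6.0000)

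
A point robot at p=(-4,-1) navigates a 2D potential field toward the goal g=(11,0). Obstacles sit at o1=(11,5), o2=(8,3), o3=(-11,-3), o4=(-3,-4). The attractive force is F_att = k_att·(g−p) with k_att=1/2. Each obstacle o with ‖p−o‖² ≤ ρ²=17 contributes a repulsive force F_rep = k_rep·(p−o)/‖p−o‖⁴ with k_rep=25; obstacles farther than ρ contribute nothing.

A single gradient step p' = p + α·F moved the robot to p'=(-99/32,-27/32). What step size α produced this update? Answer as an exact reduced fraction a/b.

α = 1/8

F_att = 1/2·(g−p) = 1/2·(15,1) = (7.5000,0.5000)
o1: d²=261 > ρ²=17 → inactive
o2: d²=160 > ρ²=17 → inactive
o3: d²=53 > ρ²=17 → inactive
o4: d²=10 ≤ ρ²=17; F_rep = 25·(-1,3)/10² = (-0.2500,0.7500)
F = F_att + ΣF_rep = (7.2500,1.2500)
Δp = p'−p = (0.9062,0.1562); α = Δx/Fx = (29/32) / (29/4) = 1/8
check: Δy/Fy = (5/32) / (5/4) = 1/8 ✓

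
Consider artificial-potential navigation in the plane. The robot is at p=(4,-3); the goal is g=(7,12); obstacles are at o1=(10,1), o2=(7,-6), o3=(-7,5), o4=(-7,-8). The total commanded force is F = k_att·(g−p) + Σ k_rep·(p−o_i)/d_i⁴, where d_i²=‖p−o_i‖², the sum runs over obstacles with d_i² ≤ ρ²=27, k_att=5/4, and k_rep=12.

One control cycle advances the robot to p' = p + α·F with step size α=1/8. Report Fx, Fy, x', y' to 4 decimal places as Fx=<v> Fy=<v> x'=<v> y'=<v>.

F_att = 5/4·(g−p) = 5/4·(3,15) = (3.7500,18.7500)
o1: d²=52 > ρ²=27 → inactive
o2: d²=18 ≤ ρ²=27; F_rep = 12·(-3,3)/18² = (-0.1111,0.1111)
o3: d²=185 > ρ²=27 → inactive
o4: d²=146 > ρ²=27 → inactive
F = F_att + ΣF_rep = (3.6389,18.8611)
p' = p + 1/8·F = (4.4549,-0.6424)

Fx=3.6389 Fy=18.8611 x'=4.4549 y'=-0.6424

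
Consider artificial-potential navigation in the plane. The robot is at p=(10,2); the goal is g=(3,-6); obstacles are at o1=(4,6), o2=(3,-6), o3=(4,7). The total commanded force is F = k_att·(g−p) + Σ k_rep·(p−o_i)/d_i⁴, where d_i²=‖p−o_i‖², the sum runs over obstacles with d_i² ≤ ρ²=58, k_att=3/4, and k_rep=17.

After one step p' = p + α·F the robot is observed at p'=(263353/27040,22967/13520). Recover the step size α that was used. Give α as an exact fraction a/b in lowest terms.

F_att = 3/4·(g−p) = 3/4·(-7,-8) = (-5.2500,-6.0000)
o1: d²=52 ≤ ρ²=58; F_rep = 17·(6,-4)/52² = (0.0377,-0.0251)
o2: d²=113 > ρ²=58 → inactive
o3: d²=61 > ρ²=58 → inactive
F = F_att + ΣF_rep = (-5.2123,-6.0251)
Δp = p'−p = (-0.2606,-0.3013); α = Δx/Fx = (-7047/27040) / (-7047/1352) = 1/20
check: Δy/Fy = (-4073/13520) / (-4073/676) = 1/20 ✓

α = 1/20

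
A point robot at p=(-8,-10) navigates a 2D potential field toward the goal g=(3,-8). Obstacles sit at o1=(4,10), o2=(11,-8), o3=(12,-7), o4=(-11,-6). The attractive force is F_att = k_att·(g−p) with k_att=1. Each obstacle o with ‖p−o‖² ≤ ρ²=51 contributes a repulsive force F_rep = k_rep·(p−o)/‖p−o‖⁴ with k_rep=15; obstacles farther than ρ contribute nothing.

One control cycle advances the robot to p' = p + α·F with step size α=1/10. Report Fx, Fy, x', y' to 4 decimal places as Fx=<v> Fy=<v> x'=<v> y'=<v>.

F_att = 1·(g−p) = 1·(11,2) = (11.0000,2.0000)
o1: d²=544 > ρ²=51 → inactive
o2: d²=365 > ρ²=51 → inactive
o3: d²=409 > ρ²=51 → inactive
o4: d²=25 ≤ ρ²=51; F_rep = 15·(3,-4)/25² = (0.0720,-0.0960)
F = F_att + ΣF_rep = (11.0720,1.9040)
p' = p + 1/10·F = (-6.8928,-9.8096)

Fx=11.0720 Fy=1.9040 x'=-6.8928 y'=-9.8096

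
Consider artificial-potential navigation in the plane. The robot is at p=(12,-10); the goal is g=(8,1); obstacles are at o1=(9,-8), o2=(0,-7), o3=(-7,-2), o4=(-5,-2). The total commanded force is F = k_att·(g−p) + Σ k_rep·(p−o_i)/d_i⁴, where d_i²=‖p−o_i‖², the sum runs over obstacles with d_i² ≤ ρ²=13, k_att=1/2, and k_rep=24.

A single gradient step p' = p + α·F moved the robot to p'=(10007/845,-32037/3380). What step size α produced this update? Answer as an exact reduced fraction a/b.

α = 1/10

F_att = 1/2·(g−p) = 1/2·(-4,11) = (-2.0000,5.5000)
o1: d²=13 ≤ ρ²=13; F_rep = 24·(3,-2)/13² = (0.4260,-0.2840)
o2: d²=153 > ρ²=13 → inactive
o3: d²=425 > ρ²=13 → inactive
o4: d²=353 > ρ²=13 → inactive
F = F_att + ΣF_rep = (-1.5740,5.2160)
Δp = p'−p = (-0.1574,0.5216); α = Δx/Fx = (-133/845) / (-266/169) = 1/10
check: Δy/Fy = (1763/3380) / (1763/338) = 1/10 ✓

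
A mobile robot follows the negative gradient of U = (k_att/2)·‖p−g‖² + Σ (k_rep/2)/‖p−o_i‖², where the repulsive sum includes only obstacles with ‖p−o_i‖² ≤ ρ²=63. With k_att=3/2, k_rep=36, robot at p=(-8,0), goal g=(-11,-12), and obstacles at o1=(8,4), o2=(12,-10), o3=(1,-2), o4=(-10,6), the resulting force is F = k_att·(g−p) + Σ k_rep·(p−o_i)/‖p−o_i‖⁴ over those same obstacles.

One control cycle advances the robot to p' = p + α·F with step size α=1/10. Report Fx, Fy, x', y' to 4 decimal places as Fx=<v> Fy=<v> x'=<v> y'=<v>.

F_att = 3/2·(g−p) = 3/2·(-3,-12) = (-4.5000,-18.0000)
o1: d²=272 > ρ²=63 → inactive
o2: d²=500 > ρ²=63 → inactive
o3: d²=85 > ρ²=63 → inactive
o4: d²=40 ≤ ρ²=63; F_rep = 36·(2,-6)/40² = (0.0450,-0.1350)
F = F_att + ΣF_rep = (-4.4550,-18.1350)
p' = p + 1/10·F = (-8.4455,-1.8135)

Fx=-4.4550 Fy=-18.1350 x'=-8.4455 y'=-1.8135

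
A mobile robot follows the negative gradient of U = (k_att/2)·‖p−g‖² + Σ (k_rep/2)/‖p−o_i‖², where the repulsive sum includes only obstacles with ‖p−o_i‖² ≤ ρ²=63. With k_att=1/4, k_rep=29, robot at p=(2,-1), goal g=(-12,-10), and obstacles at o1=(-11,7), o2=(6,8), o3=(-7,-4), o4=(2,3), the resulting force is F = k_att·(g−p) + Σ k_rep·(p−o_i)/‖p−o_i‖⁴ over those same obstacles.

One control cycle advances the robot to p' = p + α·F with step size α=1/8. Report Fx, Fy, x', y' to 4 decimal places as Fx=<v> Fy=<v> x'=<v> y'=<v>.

F_att = 1/4·(g−p) = 1/4·(-14,-9) = (-3.5000,-2.2500)
o1: d²=233 > ρ²=63 → inactive
o2: d²=97 > ρ²=63 → inactive
o3: d²=90 > ρ²=63 → inactive
o4: d²=16 ≤ ρ²=63; F_rep = 29·(0,-4)/16² = (0.0000,-0.4531)
F = F_att + ΣF_rep = (-3.5000,-2.7031)
p' = p + 1/8·F = (1.5625,-1.3379)

Fx=-3.5000 Fy=-2.7031 x'=1.5625 y'=-1.3379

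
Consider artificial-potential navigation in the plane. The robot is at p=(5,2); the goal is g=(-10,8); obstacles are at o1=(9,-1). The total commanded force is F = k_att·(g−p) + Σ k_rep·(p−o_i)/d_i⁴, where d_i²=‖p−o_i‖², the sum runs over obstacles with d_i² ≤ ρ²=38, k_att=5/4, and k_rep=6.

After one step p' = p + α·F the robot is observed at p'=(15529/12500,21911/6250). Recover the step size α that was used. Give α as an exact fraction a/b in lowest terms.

α = 1/5

F_att = 5/4·(g−p) = 5/4·(-15,6) = (-18.7500,7.5000)
o1: d²=25 ≤ ρ²=38; F_rep = 6·(-4,3)/25² = (-0.0384,0.0288)
F = F_att + ΣF_rep = (-18.7884,7.5288)
Δp = p'−p = (-3.7577,1.5058); α = Δx/Fx = (-46971/12500) / (-46971/2500) = 1/5
check: Δy/Fy = (9411/6250) / (9411/1250) = 1/5 ✓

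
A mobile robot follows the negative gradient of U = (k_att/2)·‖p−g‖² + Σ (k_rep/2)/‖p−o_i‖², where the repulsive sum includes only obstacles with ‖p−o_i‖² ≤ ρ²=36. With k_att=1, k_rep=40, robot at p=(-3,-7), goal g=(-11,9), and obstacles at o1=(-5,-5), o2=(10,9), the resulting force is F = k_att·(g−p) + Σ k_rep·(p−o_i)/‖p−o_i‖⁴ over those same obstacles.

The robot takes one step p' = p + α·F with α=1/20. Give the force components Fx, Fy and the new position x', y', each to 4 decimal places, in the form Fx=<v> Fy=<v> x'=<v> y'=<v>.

F_att = 1·(g−p) = 1·(-8,16) = (-8.0000,16.0000)
o1: d²=8 ≤ ρ²=36; F_rep = 40·(2,-2)/8² = (1.2500,-1.2500)
o2: d²=425 > ρ²=36 → inactive
F = F_att + ΣF_rep = (-6.7500,14.7500)
p' = p + 1/20·F = (-3.3375,-6.2625)

Fx=-6.7500 Fy=14.7500 x'=-3.3375 y'=-6.2625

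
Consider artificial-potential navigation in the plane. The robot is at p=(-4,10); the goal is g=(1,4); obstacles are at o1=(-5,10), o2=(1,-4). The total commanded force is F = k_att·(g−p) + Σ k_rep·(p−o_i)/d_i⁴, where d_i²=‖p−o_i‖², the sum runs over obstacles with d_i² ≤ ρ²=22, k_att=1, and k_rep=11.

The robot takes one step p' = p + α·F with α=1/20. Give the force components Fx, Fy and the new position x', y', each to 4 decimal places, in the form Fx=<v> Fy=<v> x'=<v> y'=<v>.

F_att = 1·(g−p) = 1·(5,-6) = (5.0000,-6.0000)
o1: d²=1 ≤ ρ²=22; F_rep = 11·(1,0)/1² = (11.0000,0.0000)
o2: d²=221 > ρ²=22 → inactive
F = F_att + ΣF_rep = (16.0000,-6.0000)
p' = p + 1/20·F = (-3.2000,9.7000)

Fx=16.0000 Fy=-6.0000 x'=-3.2000 y'=9.7000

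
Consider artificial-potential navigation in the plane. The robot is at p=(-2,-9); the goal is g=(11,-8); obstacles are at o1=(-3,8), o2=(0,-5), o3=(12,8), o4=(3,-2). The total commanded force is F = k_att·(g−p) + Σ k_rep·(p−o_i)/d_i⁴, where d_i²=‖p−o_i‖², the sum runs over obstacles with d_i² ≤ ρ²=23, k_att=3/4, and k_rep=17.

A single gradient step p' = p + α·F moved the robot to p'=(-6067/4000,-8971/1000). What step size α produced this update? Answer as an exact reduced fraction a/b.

F_att = 3/4·(g−p) = 3/4·(13,1) = (9.7500,0.7500)
o1: d²=290 > ρ²=23 → inactive
o2: d²=20 ≤ ρ²=23; F_rep = 17·(-2,-4)/20² = (-0.0850,-0.1700)
o3: d²=485 > ρ²=23 → inactive
o4: d²=74 > ρ²=23 → inactive
F = F_att + ΣF_rep = (9.6650,0.5800)
Δp = p'−p = (0.4833,0.0290); α = Δx/Fx = (1933/4000) / (1933/200) = 1/20
check: Δy/Fy = (29/1000) / (29/50) = 1/20 ✓

α = 1/20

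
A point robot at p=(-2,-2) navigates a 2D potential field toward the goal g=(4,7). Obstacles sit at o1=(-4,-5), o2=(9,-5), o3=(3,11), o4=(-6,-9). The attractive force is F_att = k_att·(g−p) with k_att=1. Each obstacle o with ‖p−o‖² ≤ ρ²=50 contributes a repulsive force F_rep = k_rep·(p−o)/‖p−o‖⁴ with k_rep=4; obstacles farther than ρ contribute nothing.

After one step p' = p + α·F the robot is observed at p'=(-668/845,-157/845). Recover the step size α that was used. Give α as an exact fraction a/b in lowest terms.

F_att = 1·(g−p) = 1·(6,9) = (6.0000,9.0000)
o1: d²=13 ≤ ρ²=50; F_rep = 4·(2,3)/13² = (0.0473,0.0710)
o2: d²=130 > ρ²=50 → inactive
o3: d²=194 > ρ²=50 → inactive
o4: d²=65 > ρ²=50 → inactive
F = F_att + ΣF_rep = (6.0473,9.0710)
Δp = p'−p = (1.2095,1.8142); α = Δx/Fx = (1022/845) / (1022/169) = 1/5
check: Δy/Fy = (1533/845) / (1533/169) = 1/5 ✓

α = 1/5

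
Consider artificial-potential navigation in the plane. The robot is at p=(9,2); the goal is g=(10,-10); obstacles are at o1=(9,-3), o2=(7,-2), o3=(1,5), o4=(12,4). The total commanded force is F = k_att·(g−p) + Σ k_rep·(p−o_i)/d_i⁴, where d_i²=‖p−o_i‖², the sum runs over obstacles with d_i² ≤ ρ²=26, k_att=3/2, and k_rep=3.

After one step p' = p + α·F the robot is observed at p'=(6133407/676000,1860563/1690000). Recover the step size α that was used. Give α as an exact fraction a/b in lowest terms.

F_att = 3/2·(g−p) = 3/2·(1,-12) = (1.5000,-18.0000)
o1: d²=25 ≤ ρ²=26; F_rep = 3·(0,5)/25² = (0.0000,0.0240)
o2: d²=20 ≤ ρ²=26; F_rep = 3·(2,4)/20² = (0.0150,0.0300)
o3: d²=73 > ρ²=26 → inactive
o4: d²=13 ≤ ρ²=26; F_rep = 3·(-3,-2)/13² = (-0.0533,-0.0355)
F = F_att + ΣF_rep = (1.4617,-17.9815)
Δp = p'−p = (0.0731,-0.8991); α = Δx/Fx = (49407/676000) / (49407/33800) = 1/20
check: Δy/Fy = (-1519437/1690000) / (-1519437/84500) = 1/20 ✓

α = 1/20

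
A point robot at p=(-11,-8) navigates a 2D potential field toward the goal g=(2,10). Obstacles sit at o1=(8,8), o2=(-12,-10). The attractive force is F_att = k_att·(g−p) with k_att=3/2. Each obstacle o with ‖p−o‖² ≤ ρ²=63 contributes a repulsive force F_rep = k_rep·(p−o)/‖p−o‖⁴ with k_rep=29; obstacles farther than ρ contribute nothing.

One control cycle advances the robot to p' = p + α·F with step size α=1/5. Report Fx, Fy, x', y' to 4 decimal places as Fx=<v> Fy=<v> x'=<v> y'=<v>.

Fx=20.6600 Fy=29.3200 x'=-6.8680 y'=-2.1360

F_att = 3/2·(g−p) = 3/2·(13,18) = (19.5000,27.0000)
o1: d²=617 > ρ²=63 → inactive
o2: d²=5 ≤ ρ²=63; F_rep = 29·(1,2)/5² = (1.1600,2.3200)
F = F_att + ΣF_rep = (20.6600,29.3200)
p' = p + 1/5·F = (-6.8680,-2.1360)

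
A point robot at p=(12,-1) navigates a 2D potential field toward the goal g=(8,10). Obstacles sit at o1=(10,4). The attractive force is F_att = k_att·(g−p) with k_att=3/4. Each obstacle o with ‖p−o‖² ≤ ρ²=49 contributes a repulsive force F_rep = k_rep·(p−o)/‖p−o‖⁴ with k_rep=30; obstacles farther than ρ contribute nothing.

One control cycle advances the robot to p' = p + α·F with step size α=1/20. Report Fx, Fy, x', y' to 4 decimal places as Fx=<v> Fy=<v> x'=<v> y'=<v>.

F_att = 3/4·(g−p) = 3/4·(-4,11) = (-3.0000,8.2500)
o1: d²=29 ≤ ρ²=49; F_rep = 30·(2,-5)/29² = (0.0713,-0.1784)
F = F_att + ΣF_rep = (-2.9287,8.0716)
p' = p + 1/20·F = (11.8536,-0.5964)

Fx=-2.9287 Fy=8.0716 x'=11.8536 y'=-0.5964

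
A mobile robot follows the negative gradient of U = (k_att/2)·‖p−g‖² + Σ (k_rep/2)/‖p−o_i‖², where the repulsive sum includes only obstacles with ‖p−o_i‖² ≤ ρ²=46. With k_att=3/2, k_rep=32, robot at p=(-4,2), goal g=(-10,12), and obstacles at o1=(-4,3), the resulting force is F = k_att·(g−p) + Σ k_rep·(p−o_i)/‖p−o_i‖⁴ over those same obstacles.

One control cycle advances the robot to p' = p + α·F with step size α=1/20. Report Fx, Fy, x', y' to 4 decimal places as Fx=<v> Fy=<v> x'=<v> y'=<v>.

F_att = 3/2·(g−p) = 3/2·(-6,10) = (-9.0000,15.0000)
o1: d²=1 ≤ ρ²=46; F_rep = 32·(0,-1)/1² = (0.0000,-32.0000)
F = F_att + ΣF_rep = (-9.0000,-17.0000)
p' = p + 1/20·F = (-4.4500,1.1500)

Fx=-9.0000 Fy=-17.0000 x'=-4.4500 y'=1.1500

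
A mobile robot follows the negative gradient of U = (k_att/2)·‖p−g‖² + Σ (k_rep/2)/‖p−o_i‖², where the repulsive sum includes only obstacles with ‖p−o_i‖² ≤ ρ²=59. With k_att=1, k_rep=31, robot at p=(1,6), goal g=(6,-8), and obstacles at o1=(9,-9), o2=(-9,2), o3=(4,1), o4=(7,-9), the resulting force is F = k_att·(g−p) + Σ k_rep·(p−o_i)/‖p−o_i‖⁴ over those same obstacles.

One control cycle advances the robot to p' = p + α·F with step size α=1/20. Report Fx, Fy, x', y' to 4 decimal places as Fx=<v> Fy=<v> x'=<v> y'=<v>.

Fx=4.9196 Fy=-13.8659 x'=1.2460 y'=5.3067

F_att = 1·(g−p) = 1·(5,-14) = (5.0000,-14.0000)
o1: d²=289 > ρ²=59 → inactive
o2: d²=116 > ρ²=59 → inactive
o3: d²=34 ≤ ρ²=59; F_rep = 31·(-3,5)/34² = (-0.0804,0.1341)
o4: d²=261 > ρ²=59 → inactive
F = F_att + ΣF_rep = (4.9196,-13.8659)
p' = p + 1/20·F = (1.2460,5.3067)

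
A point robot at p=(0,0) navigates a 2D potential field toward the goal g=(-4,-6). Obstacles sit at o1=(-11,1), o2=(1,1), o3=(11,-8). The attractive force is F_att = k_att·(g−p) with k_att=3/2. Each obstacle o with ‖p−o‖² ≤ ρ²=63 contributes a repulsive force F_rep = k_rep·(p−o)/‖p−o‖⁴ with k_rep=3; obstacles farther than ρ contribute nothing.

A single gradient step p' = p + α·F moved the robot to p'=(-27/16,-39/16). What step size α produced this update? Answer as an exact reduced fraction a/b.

F_att = 3/2·(g−p) = 3/2·(-4,-6) = (-6.0000,-9.0000)
o1: d²=122 > ρ²=63 → inactive
o2: d²=2 ≤ ρ²=63; F_rep = 3·(-1,-1)/2² = (-0.7500,-0.7500)
o3: d²=185 > ρ²=63 → inactive
F = F_att + ΣF_rep = (-6.7500,-9.7500)
Δp = p'−p = (-1.6875,-2.4375); α = Δx/Fx = (-27/16) / (-27/4) = 1/4
check: Δy/Fy = (-39/16) / (-39/4) = 1/4 ✓

α = 1/4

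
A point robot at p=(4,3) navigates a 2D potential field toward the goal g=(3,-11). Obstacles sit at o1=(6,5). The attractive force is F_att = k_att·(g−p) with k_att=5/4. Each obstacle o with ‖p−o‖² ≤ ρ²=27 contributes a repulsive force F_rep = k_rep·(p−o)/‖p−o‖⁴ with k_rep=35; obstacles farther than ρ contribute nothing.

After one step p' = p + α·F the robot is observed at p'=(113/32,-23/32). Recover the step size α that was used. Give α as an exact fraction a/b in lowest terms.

α = 1/5

F_att = 5/4·(g−p) = 5/4·(-1,-14) = (-1.2500,-17.5000)
o1: d²=8 ≤ ρ²=27; F_rep = 35·(-2,-2)/8² = (-1.0938,-1.0938)
F = F_att + ΣF_rep = (-2.3438,-18.5938)
Δp = p'−p = (-0.4688,-3.7188); α = Δx/Fx = (-15/32) / (-75/32) = 1/5
check: Δy/Fy = (-119/32) / (-595/32) = 1/5 ✓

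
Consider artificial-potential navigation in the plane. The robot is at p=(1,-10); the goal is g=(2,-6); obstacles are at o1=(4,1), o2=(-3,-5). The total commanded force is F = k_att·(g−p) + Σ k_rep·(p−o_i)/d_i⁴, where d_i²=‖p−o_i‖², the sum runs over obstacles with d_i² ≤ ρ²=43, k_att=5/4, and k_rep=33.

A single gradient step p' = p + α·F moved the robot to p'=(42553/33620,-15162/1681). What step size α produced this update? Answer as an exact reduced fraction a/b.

F_att = 5/4·(g−p) = 5/4·(1,4) = (1.2500,5.0000)
o1: d²=130 > ρ²=43 → inactive
o2: d²=41 ≤ ρ²=43; F_rep = 33·(4,-5)/41² = (0.0785,-0.0982)
F = F_att + ΣF_rep = (1.3285,4.9018)
Δp = p'−p = (0.2657,0.9804); α = Δx/Fx = (8933/33620) / (8933/6724) = 1/5
check: Δy/Fy = (1648/1681) / (8240/1681) = 1/5 ✓

α = 1/5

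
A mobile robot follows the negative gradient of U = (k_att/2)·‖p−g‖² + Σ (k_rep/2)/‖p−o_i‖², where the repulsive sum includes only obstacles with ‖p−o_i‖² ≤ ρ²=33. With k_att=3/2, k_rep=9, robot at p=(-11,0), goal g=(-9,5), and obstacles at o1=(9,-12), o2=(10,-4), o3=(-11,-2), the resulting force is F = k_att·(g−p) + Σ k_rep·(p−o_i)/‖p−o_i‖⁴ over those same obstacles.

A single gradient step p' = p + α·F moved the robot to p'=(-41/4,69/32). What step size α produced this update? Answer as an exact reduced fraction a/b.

F_att = 3/2·(g−p) = 3/2·(2,5) = (3.0000,7.5000)
o1: d²=544 > ρ²=33 → inactive
o2: d²=457 > ρ²=33 → inactive
o3: d²=4 ≤ ρ²=33; F_rep = 9·(0,2)/4² = (0.0000,1.1250)
F = F_att + ΣF_rep = (3.0000,8.6250)
Δp = p'−p = (0.7500,2.1562); α = Δx/Fx = (3/4) / (3) = 1/4
check: Δy/Fy = (69/32) / (69/8) = 1/4 ✓

α = 1/4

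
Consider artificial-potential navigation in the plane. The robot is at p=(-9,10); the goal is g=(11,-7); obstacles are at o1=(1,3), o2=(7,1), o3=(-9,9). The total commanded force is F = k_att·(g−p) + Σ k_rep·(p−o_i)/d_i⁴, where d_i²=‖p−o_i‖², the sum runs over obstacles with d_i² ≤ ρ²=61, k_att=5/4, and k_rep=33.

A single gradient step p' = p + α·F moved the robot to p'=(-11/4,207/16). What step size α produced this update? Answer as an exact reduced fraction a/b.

F_att = 5/4·(g−p) = 5/4·(20,-17) = (25.0000,-21.2500)
o1: d²=149 > ρ²=61 → inactive
o2: d²=337 > ρ²=61 → inactive
o3: d²=1 ≤ ρ²=61; F_rep = 33·(0,1)/1² = (0.0000,33.0000)
F = F_att + ΣF_rep = (25.0000,11.7500)
Δp = p'−p = (6.2500,2.9375); α = Δx/Fx = (25/4) / (25) = 1/4
check: Δy/Fy = (47/16) / (47/4) = 1/4 ✓

α = 1/4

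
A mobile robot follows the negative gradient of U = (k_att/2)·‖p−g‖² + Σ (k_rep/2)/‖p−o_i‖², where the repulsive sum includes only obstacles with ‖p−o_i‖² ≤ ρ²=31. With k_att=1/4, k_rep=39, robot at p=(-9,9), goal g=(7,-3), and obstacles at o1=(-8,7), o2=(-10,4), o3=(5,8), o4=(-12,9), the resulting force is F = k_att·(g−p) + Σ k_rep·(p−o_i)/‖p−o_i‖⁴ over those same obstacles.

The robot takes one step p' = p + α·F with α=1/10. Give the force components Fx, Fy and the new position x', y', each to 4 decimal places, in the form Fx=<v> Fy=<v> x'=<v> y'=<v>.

Fx=3.9421 Fy=0.4085 x'=-8.6058 y'=9.0408

F_att = 1/4·(g−p) = 1/4·(16,-12) = (4.0000,-3.0000)
o1: d²=5 ≤ ρ²=31; F_rep = 39·(-1,2)/5² = (-1.5600,3.1200)
o2: d²=26 ≤ ρ²=31; F_rep = 39·(1,5)/26² = (0.0577,0.2885)
o3: d²=197 > ρ²=31 → inactive
o4: d²=9 ≤ ρ²=31; F_rep = 39·(3,0)/9² = (1.4444,0.0000)
F = F_att + ΣF_rep = (3.9421,0.4085)
p' = p + 1/10·F = (-8.6058,9.0408)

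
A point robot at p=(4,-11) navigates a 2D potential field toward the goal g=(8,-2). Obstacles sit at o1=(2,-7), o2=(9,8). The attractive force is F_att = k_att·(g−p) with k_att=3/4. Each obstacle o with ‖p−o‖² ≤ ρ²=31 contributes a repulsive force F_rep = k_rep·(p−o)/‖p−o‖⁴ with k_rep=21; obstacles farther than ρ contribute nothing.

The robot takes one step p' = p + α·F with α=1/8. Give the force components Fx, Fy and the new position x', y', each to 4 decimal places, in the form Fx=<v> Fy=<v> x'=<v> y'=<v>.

Fx=3.1050 Fy=6.5400 x'=4.3881 y'=-10.1825

F_att = 3/4·(g−p) = 3/4·(4,9) = (3.0000,6.7500)
o1: d²=20 ≤ ρ²=31; F_rep = 21·(2,-4)/20² = (0.1050,-0.2100)
o2: d²=386 > ρ²=31 → inactive
F = F_att + ΣF_rep = (3.1050,6.5400)
p' = p + 1/8·F = (4.3881,-10.1825)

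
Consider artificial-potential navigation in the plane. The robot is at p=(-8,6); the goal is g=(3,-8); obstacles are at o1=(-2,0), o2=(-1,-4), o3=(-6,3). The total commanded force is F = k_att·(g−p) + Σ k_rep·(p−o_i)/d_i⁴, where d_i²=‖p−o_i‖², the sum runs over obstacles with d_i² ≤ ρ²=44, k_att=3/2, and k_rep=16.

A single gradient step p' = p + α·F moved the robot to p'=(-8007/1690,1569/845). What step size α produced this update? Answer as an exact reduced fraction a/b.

α = 1/5

F_att = 3/2·(g−p) = 3/2·(11,-14) = (16.5000,-21.0000)
o1: d²=72 > ρ²=44 → inactive
o2: d²=149 > ρ²=44 → inactive
o3: d²=13 ≤ ρ²=44; F_rep = 16·(-2,3)/13² = (-0.1893,0.2840)
F = F_att + ΣF_rep = (16.3107,-20.7160)
Δp = p'−p = (3.2621,-4.1432); α = Δx/Fx = (5513/1690) / (5513/338) = 1/5
check: Δy/Fy = (-3501/845) / (-3501/169) = 1/5 ✓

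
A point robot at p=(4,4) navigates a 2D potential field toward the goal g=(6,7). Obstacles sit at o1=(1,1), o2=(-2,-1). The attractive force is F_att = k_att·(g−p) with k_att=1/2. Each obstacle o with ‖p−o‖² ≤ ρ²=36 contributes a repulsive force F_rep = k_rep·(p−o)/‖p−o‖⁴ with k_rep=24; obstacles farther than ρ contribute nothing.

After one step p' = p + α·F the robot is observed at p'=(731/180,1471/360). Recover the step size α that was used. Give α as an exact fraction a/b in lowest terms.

α = 1/20

F_att = 1/2·(g−p) = 1/2·(2,3) = (1.0000,1.5000)
o1: d²=18 ≤ ρ²=36; F_rep = 24·(3,3)/18² = (0.2222,0.2222)
o2: d²=61 > ρ²=36 → inactive
F = F_att + ΣF_rep = (1.2222,1.7222)
Δp = p'−p = (0.0611,0.0861); α = Δx/Fx = (11/180) / (11/9) = 1/20
check: Δy/Fy = (31/360) / (31/18) = 1/20 ✓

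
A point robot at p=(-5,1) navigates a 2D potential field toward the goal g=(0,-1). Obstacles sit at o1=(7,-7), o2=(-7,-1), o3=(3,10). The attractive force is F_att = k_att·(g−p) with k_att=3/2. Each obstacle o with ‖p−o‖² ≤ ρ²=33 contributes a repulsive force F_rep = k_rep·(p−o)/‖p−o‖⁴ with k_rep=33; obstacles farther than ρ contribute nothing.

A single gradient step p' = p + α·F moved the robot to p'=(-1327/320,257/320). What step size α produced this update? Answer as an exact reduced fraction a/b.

α = 1/10

F_att = 3/2·(g−p) = 3/2·(5,-2) = (7.5000,-3.0000)
o1: d²=208 > ρ²=33 → inactive
o2: d²=8 ≤ ρ²=33; F_rep = 33·(2,2)/8² = (1.0312,1.0312)
o3: d²=145 > ρ²=33 → inactive
F = F_att + ΣF_rep = (8.5312,-1.9688)
Δp = p'−p = (0.8531,-0.1969); α = Δx/Fx = (273/320) / (273/32) = 1/10
check: Δy/Fy = (-63/320) / (-63/32) = 1/10 ✓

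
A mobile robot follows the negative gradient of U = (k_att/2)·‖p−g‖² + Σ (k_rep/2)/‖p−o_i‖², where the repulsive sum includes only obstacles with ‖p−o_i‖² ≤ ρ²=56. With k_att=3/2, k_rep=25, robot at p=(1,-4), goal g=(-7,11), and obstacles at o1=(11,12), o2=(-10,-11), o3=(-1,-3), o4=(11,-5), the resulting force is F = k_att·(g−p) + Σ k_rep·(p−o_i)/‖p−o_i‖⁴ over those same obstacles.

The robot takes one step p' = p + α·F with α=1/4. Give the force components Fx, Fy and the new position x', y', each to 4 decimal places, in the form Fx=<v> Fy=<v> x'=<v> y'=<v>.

Fx=-10.0000 Fy=21.5000 x'=-1.5000 y'=1.3750

F_att = 3/2·(g−p) = 3/2·(-8,15) = (-12.0000,22.5000)
o1: d²=356 > ρ²=56 → inactive
o2: d²=170 > ρ²=56 → inactive
o3: d²=5 ≤ ρ²=56; F_rep = 25·(2,-1)/5² = (2.0000,-1.0000)
o4: d²=101 > ρ²=56 → inactive
F = F_att + ΣF_rep = (-10.0000,21.5000)
p' = p + 1/4·F = (-1.5000,1.3750)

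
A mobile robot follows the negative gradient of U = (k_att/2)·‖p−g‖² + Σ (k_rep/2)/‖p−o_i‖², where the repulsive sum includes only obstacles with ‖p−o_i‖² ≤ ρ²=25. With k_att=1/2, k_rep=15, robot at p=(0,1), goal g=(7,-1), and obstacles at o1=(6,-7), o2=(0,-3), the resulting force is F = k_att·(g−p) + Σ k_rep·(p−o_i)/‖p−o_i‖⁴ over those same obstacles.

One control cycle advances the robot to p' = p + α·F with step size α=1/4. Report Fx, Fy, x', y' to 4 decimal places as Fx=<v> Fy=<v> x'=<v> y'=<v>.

F_att = 1/2·(g−p) = 1/2·(7,-2) = (3.5000,-1.0000)
o1: d²=100 > ρ²=25 → inactive
o2: d²=16 ≤ ρ²=25; F_rep = 15·(0,4)/16² = (0.0000,0.2344)
F = F_att + ΣF_rep = (3.5000,-0.7656)
p' = p + 1/4·F = (0.8750,0.8086)

Fx=3.5000 Fy=-0.7656 x'=0.8750 y'=0.8086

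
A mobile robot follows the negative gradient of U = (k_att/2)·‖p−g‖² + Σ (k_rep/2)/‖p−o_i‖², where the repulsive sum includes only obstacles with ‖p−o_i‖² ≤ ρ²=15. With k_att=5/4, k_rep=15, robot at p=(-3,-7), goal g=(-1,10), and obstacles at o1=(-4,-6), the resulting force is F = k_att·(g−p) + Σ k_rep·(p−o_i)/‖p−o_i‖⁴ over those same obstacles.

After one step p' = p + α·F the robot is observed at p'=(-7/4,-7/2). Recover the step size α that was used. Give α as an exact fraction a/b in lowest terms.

F_att = 5/4·(g−p) = 5/4·(2,17) = (2.5000,21.2500)
o1: d²=2 ≤ ρ²=15; F_rep = 15·(1,-1)/2² = (3.7500,-3.7500)
F = F_att + ΣF_rep = (6.2500,17.5000)
Δp = p'−p = (1.2500,3.5000); α = Δx/Fx = (5/4) / (25/4) = 1/5
check: Δy/Fy = (7/2) / (35/2) = 1/5 ✓

α = 1/5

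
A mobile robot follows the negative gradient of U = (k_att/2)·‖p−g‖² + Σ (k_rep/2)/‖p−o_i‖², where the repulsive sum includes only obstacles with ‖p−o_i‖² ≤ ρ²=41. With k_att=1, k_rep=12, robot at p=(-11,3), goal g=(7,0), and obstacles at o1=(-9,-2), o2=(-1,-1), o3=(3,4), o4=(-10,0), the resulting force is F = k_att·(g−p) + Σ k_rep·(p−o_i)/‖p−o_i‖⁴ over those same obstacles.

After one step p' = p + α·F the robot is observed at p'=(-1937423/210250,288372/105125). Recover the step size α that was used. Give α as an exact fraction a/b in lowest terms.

α = 1/10

F_att = 1·(g−p) = 1·(18,-3) = (18.0000,-3.0000)
o1: d²=29 ≤ ρ²=41; F_rep = 12·(-2,5)/29² = (-0.0285,0.0713)
o2: d²=116 > ρ²=41 → inactive
o3: d²=197 > ρ²=41 → inactive
o4: d²=10 ≤ ρ²=41; F_rep = 12·(-1,3)/10² = (-0.1200,0.3600)
F = F_att + ΣF_rep = (17.8515,-2.5687)
Δp = p'−p = (1.7851,-0.2569); α = Δx/Fx = (375327/210250) / (375327/21025) = 1/10
check: Δy/Fy = (-27003/105125) / (-54006/21025) = 1/10 ✓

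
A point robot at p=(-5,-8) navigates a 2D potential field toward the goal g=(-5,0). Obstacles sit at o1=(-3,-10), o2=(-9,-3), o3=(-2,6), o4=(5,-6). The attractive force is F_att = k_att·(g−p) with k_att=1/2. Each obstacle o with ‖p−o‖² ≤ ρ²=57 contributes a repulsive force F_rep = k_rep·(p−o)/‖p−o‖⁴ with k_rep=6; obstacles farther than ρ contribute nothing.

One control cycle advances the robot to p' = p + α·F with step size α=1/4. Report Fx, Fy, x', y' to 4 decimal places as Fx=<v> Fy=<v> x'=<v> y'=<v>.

F_att = 1/2·(g−p) = 1/2·(0,8) = (0.0000,4.0000)
o1: d²=8 ≤ ρ²=57; F_rep = 6·(-2,2)/8² = (-0.1875,0.1875)
o2: d²=41 ≤ ρ²=57; F_rep = 6·(4,-5)/41² = (0.0143,-0.0178)
o3: d²=205 > ρ²=57 → inactive
o4: d²=104 > ρ²=57 → inactive
F = F_att + ΣF_rep = (-0.1732,4.1697)
p' = p + 1/4·F = (-5.0433,-6.9576)

Fx=-0.1732 Fy=4.1697 x'=-5.0433 y'=-6.9576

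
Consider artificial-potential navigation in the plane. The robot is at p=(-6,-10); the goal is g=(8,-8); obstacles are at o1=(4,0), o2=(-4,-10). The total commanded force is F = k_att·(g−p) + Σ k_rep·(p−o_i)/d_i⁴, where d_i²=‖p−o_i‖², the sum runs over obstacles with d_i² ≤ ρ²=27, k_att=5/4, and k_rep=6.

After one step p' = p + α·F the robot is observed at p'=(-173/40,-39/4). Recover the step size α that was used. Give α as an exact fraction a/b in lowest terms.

α = 1/10

F_att = 5/4·(g−p) = 5/4·(14,2) = (17.5000,2.5000)
o1: d²=200 > ρ²=27 → inactive
o2: d²=4 ≤ ρ²=27; F_rep = 6·(-2,0)/4² = (-0.7500,0.0000)
F = F_att + ΣF_rep = (16.7500,2.5000)
Δp = p'−p = (1.6750,0.2500); α = Δx/Fx = (67/40) / (67/4) = 1/10
check: Δy/Fy = (1/4) / (5/2) = 1/10 ✓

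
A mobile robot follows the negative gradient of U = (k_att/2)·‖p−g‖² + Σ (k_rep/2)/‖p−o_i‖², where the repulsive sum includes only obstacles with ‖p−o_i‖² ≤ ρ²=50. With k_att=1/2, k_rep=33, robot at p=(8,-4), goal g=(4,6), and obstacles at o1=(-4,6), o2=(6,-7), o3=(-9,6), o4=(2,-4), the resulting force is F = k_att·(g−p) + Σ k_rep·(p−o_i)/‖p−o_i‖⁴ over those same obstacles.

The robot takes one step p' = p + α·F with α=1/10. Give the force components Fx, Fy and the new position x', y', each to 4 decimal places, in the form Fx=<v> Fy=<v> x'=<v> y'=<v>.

Fx=-1.4567 Fy=5.5858 x'=7.8543 y'=-3.4414

F_att = 1/2·(g−p) = 1/2·(-4,10) = (-2.0000,5.0000)
o1: d²=244 > ρ²=50 → inactive
o2: d²=13 ≤ ρ²=50; F_rep = 33·(2,3)/13² = (0.3905,0.5858)
o3: d²=389 > ρ²=50 → inactive
o4: d²=36 ≤ ρ²=50; F_rep = 33·(6,0)/36² = (0.1528,0.0000)
F = F_att + ΣF_rep = (-1.4567,5.5858)
p' = p + 1/10·F = (7.8543,-3.4414)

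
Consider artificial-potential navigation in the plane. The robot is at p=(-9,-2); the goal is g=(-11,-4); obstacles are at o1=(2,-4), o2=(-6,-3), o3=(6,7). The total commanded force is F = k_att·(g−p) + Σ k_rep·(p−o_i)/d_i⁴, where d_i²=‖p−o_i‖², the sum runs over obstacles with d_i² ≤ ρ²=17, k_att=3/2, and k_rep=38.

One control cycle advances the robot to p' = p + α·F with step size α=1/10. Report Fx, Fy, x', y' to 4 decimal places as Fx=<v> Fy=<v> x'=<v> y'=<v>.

F_att = 3/2·(g−p) = 3/2·(-2,-2) = (-3.0000,-3.0000)
o1: d²=125 > ρ²=17 → inactive
o2: d²=10 ≤ ρ²=17; F_rep = 38·(-3,1)/10² = (-1.1400,0.3800)
o3: d²=306 > ρ²=17 → inactive
F = F_att + ΣF_rep = (-4.1400,-2.6200)
p' = p + 1/10·F = (-9.4140,-2.2620)

Fx=-4.1400 Fy=-2.6200 x'=-9.4140 y'=-2.2620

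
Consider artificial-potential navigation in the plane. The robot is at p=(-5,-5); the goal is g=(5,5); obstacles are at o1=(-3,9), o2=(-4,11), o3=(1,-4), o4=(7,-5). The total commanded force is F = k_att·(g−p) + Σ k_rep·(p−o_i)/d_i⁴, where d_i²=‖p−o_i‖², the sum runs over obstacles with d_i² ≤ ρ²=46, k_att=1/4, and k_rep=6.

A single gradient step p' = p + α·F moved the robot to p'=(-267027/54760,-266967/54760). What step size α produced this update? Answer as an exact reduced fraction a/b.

F_att = 1/4·(g−p) = 1/4·(10,10) = (2.5000,2.5000)
o1: d²=200 > ρ²=46 → inactive
o2: d²=257 > ρ²=46 → inactive
o3: d²=37 ≤ ρ²=46; F_rep = 6·(-6,-1)/37² = (-0.0263,-0.0044)
o4: d²=144 > ρ²=46 → inactive
F = F_att + ΣF_rep = (2.4737,2.4956)
Δp = p'−p = (0.1237,0.1248); α = Δx/Fx = (6773/54760) / (6773/2738) = 1/20
check: Δy/Fy = (6833/54760) / (6833/2738) = 1/20 ✓

α = 1/20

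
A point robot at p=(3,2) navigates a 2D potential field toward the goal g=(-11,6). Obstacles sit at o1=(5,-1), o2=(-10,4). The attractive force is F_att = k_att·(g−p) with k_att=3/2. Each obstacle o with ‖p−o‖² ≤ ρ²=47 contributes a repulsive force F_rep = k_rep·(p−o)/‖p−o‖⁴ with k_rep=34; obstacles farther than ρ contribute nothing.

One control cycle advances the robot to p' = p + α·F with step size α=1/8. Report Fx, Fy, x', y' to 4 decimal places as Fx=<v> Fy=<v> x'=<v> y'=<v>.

Fx=-21.4024 Fy=6.6036 x'=0.3247 y'=2.8254

F_att = 3/2·(g−p) = 3/2·(-14,4) = (-21.0000,6.0000)
o1: d²=13 ≤ ρ²=47; F_rep = 34·(-2,3)/13² = (-0.4024,0.6036)
o2: d²=173 > ρ²=47 → inactive
F = F_att + ΣF_rep = (-21.4024,6.6036)
p' = p + 1/8·F = (0.3247,2.8254)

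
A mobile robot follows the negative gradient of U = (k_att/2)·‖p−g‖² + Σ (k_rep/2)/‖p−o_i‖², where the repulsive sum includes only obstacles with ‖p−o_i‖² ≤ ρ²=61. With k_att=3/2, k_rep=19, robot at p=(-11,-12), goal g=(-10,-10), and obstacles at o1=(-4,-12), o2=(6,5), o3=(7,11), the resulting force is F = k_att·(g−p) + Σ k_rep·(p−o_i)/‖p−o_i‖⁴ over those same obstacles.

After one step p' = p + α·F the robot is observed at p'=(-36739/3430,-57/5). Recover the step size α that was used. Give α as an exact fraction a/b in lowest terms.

α = 1/5

F_att = 3/2·(g−p) = 3/2·(1,2) = (1.5000,3.0000)
o1: d²=49 ≤ ρ²=61; F_rep = 19·(-7,0)/49² = (-0.0554,0.0000)
o2: d²=578 > ρ²=61 → inactive
o3: d²=853 > ρ²=61 → inactive
F = F_att + ΣF_rep = (1.4446,3.0000)
Δp = p'−p = (0.2889,0.6000); α = Δx/Fx = (991/3430) / (991/686) = 1/5
check: Δy/Fy = (3/5) / (3) = 1/5 ✓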